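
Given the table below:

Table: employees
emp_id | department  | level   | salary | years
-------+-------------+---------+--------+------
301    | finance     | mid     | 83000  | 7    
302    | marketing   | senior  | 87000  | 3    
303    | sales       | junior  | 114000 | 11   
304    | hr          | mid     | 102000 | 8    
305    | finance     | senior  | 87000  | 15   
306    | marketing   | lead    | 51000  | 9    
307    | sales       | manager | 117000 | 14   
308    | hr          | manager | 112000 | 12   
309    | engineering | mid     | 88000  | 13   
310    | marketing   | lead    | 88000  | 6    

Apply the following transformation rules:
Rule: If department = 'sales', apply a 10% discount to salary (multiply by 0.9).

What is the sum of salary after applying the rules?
905900.0

Step 1: Records with department = 'sales' have total salary = 231000
Step 2: Apply multiplier: 231000 × 0.9 = 207900.0
Step 3: Other records total: 698000
Step 4: Final sum = 207900.0 + 698000 = 905900.0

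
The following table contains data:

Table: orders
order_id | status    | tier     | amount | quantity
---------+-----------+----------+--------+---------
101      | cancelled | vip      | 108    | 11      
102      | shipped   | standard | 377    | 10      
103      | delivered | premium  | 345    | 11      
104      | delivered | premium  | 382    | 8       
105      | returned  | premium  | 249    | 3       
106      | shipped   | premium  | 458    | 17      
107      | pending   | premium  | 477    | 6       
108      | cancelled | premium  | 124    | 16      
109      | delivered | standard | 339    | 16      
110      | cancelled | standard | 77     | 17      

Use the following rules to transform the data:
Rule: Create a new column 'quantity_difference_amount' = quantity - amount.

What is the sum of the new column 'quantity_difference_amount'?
-2821

Step 1: For each record, compute quantity - amount
Example calculations:
  11 - 108 = -97
  10 - 377 = -367
  11 - 345 = -334
  ...
Step 2: Sum all derived values
Step 3: Total = -2821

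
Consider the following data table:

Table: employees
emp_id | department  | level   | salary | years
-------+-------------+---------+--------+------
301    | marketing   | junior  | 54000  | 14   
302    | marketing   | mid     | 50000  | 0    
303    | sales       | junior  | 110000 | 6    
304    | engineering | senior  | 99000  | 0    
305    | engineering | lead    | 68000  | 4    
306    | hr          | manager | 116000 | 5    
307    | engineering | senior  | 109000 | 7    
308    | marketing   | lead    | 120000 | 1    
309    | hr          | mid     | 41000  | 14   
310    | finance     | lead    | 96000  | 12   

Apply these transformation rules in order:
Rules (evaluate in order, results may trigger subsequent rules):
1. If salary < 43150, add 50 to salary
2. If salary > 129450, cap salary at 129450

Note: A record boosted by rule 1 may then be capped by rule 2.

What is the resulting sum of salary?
863050

Step 1: Apply rule 1 to records with salary < 43150
  - 1 records get bonus of 50
  - Of these, 0 records then exceed 129450 and get capped
Step 2: Apply rule 2 to records with salary > 129450
  - 0 records (original) are capped
Step 3: Calculate final sum = 863050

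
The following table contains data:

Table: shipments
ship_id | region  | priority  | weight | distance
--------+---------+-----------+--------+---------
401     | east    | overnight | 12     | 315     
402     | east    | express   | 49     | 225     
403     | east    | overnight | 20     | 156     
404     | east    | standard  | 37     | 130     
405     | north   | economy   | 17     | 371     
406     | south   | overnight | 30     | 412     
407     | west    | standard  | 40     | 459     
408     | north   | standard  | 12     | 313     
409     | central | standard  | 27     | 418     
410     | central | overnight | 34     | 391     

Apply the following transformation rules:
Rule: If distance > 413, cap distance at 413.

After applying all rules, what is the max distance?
413

Step 1: Original maximum distance = 459
Step 2: Apply cap at 413
Step 3: 2 records had distance > 413 and were capped
Step 4: Maximum after transformation = 413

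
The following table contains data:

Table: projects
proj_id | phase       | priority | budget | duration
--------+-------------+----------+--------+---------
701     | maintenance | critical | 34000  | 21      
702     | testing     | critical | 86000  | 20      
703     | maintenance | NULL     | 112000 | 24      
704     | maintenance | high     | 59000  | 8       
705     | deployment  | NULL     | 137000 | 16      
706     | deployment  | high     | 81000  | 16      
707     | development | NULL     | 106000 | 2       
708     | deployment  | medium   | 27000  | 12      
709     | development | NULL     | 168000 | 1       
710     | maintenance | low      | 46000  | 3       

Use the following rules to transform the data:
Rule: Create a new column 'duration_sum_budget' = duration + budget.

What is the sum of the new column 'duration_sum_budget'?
856123

Step 1: For each record, compute duration + budget
Example calculations:
  21 + 34000 = 34021
  20 + 86000 = 86020
  24 + 112000 = 112024
  ...
Step 2: Sum all derived values
Step 3: Total = 856123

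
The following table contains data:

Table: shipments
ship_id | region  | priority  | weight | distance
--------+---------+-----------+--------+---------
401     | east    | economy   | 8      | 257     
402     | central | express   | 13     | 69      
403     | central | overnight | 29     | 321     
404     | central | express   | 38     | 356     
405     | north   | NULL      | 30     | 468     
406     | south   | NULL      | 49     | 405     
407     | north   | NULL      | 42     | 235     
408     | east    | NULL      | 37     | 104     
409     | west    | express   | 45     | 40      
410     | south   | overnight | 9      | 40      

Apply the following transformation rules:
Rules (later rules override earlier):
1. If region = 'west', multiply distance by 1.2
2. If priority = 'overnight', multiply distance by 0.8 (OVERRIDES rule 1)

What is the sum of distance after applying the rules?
2230.8

Step 1: Rule 2 takes priority for records with priority = 'overnight'
  - 2 records: 361 × 0.8 = 288.8
Step 2: Rule 1 applies to remaining records with region = 'west'
  - 1 records: 40 × 1.2 = 48.0
Step 3: Other records unchanged: 1894
Step 4: Final sum = 288.8 + 48.0 + 1894 = 2230.8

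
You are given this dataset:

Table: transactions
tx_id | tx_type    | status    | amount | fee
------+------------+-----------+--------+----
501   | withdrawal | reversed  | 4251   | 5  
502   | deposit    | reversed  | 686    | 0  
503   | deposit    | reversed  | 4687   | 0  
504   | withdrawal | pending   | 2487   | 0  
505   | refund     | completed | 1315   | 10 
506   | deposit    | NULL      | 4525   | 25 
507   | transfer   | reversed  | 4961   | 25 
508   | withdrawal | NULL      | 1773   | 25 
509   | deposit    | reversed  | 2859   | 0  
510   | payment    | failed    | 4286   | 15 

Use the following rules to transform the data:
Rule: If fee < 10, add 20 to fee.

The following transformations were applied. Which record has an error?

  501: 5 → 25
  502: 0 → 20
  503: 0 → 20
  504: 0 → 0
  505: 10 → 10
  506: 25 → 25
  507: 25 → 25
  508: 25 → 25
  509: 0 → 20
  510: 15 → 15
Record 504 has an error. The correct transformed value should be 20, not 0.

Step 1: Check each record against the rule
Step 2: Record 504 has fee = 0
Step 3: Since 0 < 10, the bonus should have been applied
Step 4: Correct value = 20, but claimed value = 0
Conclusion: Record 504 has the error.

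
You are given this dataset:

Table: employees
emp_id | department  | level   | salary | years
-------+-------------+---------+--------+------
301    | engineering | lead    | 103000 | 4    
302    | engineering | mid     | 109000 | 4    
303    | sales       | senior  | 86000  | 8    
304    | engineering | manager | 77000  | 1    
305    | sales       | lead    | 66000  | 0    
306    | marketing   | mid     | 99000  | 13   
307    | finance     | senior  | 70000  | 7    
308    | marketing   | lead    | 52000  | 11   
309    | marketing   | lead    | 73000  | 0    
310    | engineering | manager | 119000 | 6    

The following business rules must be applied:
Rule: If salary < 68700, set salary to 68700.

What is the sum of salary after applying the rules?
873400

Step 1: 2 records have salary < 68700
Step 2: These records originally summed to 118000
Step 3: After setting to minimum: 2 × 68700 = 137400
Step 4: Unaffected records sum: 736000
Step 5: Final sum = 137400 + 736000 = 873400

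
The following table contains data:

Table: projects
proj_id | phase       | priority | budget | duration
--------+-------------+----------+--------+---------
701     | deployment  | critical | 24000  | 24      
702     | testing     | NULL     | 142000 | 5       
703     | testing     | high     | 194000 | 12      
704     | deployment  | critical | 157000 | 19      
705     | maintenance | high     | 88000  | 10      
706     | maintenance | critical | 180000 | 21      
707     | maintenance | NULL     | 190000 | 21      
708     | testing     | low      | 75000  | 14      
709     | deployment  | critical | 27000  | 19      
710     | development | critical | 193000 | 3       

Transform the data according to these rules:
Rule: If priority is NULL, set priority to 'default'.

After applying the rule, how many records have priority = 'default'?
2

Step 1: Count records where priority IS NULL
Step 2: Found 2 records with NULL priority
Step 3: These records will have priority set to 'default'
Step 4: Records already having priority = 'default': 0
Step 5: Answer: 2 + 0 = 2 records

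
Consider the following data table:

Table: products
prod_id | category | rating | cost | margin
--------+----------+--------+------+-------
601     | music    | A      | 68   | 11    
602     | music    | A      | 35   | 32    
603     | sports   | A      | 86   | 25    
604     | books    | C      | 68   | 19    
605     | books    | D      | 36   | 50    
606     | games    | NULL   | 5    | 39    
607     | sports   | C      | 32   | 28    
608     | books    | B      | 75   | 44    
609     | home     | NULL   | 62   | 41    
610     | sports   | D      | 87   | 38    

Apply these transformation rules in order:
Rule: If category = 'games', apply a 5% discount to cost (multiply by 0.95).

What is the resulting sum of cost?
553.75

Step 1: Records with category = 'games' have total cost = 5
Step 2: Apply multiplier: 5 × 0.95 = 4.75
Step 3: Other records total: 549
Step 4: Final sum = 4.75 + 549 = 553.75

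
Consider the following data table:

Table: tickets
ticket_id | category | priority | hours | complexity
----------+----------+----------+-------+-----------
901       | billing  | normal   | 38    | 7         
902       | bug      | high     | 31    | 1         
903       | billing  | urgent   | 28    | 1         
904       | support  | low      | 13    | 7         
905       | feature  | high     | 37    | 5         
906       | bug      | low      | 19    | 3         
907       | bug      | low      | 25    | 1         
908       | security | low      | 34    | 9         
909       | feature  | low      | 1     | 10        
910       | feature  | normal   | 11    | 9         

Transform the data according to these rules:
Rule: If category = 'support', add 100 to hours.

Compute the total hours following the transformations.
337

Step 1: Count records where category = 'support': 1
Step 2: Total bonus added: 1 × 100 = 100
Step 3: Original sum of hours: 237
Step 4: Final sum = 237 + 100 = 337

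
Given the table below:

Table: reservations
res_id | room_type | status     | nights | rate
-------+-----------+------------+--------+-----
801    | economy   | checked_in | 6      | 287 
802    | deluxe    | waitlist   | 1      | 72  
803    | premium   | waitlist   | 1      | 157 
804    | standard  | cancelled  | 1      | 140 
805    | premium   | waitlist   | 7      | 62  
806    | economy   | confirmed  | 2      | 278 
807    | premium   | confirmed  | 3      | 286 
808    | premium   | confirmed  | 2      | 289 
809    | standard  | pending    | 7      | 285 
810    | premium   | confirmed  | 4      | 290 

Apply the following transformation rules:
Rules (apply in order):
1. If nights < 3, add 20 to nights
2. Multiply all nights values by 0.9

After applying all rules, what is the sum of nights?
120.6

Step 1: Apply Rule 1 - Add 20 to records with nights < 3
  - 5 records affected: 7 + (5 × 20) = 107
  - Unaffected records: 27
  - Sum after Rule 1: 134
Step 2: Apply Rule 2 - Multiply all by 0.9
  - 134 × 0.9 = 120.6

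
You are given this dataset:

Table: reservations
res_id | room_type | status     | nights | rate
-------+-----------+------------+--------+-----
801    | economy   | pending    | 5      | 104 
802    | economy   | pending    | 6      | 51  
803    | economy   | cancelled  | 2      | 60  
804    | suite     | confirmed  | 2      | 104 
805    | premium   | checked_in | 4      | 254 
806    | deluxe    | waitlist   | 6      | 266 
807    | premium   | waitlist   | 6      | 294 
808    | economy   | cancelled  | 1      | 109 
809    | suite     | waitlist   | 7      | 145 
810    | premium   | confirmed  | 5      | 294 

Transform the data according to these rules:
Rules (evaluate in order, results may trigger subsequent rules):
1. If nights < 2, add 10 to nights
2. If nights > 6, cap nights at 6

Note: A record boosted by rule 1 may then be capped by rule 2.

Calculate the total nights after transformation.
48

Step 1: Apply rule 1 to records with nights < 2
  - 1 records get bonus of 10
  - Of these, 1 records then exceed 6 and get capped
Step 2: Apply rule 2 to records with nights > 6
  - 1 records (original) are capped
Step 3: Calculate final sum = 48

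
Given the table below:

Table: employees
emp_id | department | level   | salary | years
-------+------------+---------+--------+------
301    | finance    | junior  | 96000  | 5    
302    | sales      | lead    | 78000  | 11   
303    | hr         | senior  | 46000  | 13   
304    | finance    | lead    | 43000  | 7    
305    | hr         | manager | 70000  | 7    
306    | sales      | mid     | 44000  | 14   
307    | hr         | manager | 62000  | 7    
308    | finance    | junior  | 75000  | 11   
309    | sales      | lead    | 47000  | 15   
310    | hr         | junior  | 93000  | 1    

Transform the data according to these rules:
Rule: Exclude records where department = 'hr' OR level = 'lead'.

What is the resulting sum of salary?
215000

Step 1: Find records where department = 'hr' OR level = 'lead'
Step 2: 7 records match, summing to 439000
Step 3: Original sum: 654000
Step 4: Remaining sum = 654000 - 439000 = 215000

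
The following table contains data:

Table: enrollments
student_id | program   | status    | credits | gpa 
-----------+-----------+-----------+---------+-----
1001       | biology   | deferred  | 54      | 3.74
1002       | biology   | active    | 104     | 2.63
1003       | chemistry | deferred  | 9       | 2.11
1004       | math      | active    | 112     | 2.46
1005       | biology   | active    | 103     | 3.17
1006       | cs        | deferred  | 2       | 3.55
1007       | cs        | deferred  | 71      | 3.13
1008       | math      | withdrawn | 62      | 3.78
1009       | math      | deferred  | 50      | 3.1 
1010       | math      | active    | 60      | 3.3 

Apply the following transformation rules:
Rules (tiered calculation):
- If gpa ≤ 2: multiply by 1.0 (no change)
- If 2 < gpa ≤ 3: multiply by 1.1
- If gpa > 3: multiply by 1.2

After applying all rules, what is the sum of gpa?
36.44

Step 1: Tier 1 (gpa ≤ 2): 0 records, sum = 0 × 1.0 = 0.0
Step 2: Tier 2 (2 < gpa ≤ 3): 3 records, sum = 7.2 × 1.1 = 7.92
Step 3: Tier 3 (gpa > 3): 7 records, sum = 23.77 × 1.2 = 28.52
Step 4: Final sum = 0.0 + 7.92 + 28.52 = 36.44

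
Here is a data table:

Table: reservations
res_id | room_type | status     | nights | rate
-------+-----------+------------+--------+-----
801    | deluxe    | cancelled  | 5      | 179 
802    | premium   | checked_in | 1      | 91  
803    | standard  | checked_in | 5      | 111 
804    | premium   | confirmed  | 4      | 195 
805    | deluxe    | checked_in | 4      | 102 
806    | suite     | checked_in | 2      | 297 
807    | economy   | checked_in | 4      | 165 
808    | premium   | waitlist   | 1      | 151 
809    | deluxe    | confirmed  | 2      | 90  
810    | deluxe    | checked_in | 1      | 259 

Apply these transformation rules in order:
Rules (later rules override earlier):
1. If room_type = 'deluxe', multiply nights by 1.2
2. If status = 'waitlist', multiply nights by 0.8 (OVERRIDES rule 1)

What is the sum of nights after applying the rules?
31.2

Step 1: Rule 2 takes priority for records with status = 'waitlist'
  - 1 records: 1 × 0.8 = 0.8
Step 2: Rule 1 applies to remaining records with room_type = 'deluxe'
  - 4 records: 12 × 1.2 = 14.4
Step 3: Other records unchanged: 16
Step 4: Final sum = 0.8 + 14.4 + 16 = 31.2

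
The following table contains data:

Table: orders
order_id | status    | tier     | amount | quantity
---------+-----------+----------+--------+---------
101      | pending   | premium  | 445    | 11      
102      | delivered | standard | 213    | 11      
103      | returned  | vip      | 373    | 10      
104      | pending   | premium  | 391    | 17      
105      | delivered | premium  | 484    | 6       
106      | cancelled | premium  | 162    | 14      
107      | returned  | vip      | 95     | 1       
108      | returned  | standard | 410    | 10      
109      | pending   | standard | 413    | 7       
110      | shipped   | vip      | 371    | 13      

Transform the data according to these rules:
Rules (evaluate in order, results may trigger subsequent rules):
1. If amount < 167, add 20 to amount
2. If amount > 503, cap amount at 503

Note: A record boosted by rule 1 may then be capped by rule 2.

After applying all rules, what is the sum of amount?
3397

Step 1: Apply rule 1 to records with amount < 167
  - 2 records get bonus of 20
  - Of these, 0 records then exceed 503 and get capped
Step 2: Apply rule 2 to records with amount > 503
  - 0 records (original) are capped
Step 3: Calculate final sum = 3397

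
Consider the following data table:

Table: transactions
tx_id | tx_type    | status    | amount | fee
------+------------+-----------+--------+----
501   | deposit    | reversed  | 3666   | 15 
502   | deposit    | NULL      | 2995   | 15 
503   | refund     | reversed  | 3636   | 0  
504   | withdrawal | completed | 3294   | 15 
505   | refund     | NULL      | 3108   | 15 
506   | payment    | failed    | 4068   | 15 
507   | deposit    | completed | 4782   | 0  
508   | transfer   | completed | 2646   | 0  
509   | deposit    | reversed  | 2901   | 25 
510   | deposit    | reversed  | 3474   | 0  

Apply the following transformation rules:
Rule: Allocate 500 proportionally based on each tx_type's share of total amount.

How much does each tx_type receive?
deposit: 257.71, payment: 58.84, refund: 97.54, transfer: 38.27, withdrawal: 47.64

Step 1: Calculate total amount = 34570
Step 2: Calculate each tx_type's proportion:
  deposit: 17818/34570 = 51.54% → 257.71
  payment: 4068/34570 = 11.77% → 58.84
  refund: 6744/34570 = 19.51% → 97.54
  transfer: 2646/34570 = 7.65% → 38.27
  withdrawal: 3294/34570 = 9.53% → 47.64
Step 3: Verify: sum of allocations ≈ 500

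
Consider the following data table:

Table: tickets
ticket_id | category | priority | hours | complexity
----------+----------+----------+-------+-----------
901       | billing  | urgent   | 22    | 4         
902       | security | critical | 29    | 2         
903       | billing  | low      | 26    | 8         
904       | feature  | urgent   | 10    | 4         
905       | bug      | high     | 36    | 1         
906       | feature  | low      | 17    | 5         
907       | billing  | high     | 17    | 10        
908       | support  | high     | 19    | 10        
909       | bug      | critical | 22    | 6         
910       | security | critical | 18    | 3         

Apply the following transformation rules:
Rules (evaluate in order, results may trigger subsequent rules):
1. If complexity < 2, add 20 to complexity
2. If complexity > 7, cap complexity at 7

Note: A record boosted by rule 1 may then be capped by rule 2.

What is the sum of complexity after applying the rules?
52

Step 1: Apply rule 1 to records with complexity < 2
  - 1 records get bonus of 20
  - Of these, 1 records then exceed 7 and get capped
Step 2: Apply rule 2 to records with complexity > 7
  - 3 records (original) are capped
Step 3: Calculate final sum = 52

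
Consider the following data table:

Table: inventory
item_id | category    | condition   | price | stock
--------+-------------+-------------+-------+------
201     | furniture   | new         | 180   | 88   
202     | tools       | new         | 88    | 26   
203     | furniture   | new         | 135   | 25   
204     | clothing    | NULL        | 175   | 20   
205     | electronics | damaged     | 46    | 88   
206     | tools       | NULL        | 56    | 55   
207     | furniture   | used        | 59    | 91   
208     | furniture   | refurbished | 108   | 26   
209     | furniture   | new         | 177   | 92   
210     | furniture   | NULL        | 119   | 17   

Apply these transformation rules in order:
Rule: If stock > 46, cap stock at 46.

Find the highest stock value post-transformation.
46

Step 1: Original maximum stock = 92
Step 2: Apply cap at 46
Step 3: 5 records had stock > 46 and were capped
Step 4: Maximum after transformation = 46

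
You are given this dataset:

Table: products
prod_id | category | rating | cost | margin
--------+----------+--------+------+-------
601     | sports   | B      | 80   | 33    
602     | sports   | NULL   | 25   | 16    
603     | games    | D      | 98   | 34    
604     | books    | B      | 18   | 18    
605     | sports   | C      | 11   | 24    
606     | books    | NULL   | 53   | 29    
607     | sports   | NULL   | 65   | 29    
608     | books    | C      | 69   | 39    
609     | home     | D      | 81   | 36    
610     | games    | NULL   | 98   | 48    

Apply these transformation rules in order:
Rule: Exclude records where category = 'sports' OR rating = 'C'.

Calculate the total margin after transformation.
165

Step 1: Find records where category = 'sports' OR rating = 'C'
Step 2: 5 records match, summing to 141
Step 3: Original sum: 306
Step 4: Remaining sum = 306 - 141 = 165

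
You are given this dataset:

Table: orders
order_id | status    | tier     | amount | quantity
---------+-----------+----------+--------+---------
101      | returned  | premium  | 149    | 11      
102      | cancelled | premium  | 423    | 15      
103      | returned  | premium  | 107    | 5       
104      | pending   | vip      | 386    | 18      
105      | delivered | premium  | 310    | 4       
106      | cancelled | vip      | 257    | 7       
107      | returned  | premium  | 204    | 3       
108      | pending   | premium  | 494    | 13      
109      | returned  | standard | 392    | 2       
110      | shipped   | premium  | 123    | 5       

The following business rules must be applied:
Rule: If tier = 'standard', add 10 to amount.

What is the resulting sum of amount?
2855

Step 1: Count records where tier = 'standard': 1
Step 2: Total bonus added: 1 × 10 = 10
Step 3: Original sum of amount: 2845
Step 4: Final sum = 2845 + 10 = 2855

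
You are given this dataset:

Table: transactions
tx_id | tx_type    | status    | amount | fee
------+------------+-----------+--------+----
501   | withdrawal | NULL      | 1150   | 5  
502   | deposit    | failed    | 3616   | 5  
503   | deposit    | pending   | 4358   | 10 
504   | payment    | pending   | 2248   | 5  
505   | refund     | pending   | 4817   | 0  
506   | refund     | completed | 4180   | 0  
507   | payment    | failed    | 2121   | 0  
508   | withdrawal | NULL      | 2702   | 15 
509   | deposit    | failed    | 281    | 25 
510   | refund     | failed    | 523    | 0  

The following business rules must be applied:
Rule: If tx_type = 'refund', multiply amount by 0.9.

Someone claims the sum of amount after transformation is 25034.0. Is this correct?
No, the correct result is 25044.0.

Step 1: Calculate the correct sum after transformation
Step 2: Apply multiplier 0.9 to records where tx_type = 'refund'
Step 3: Correct result = 25044.0
Step 4: Claimed result = 25034.0
Step 5: 25044.0 ≠ 25034.0
Conclusion: The claimed result is incorrect. The correct answer is 25044.0.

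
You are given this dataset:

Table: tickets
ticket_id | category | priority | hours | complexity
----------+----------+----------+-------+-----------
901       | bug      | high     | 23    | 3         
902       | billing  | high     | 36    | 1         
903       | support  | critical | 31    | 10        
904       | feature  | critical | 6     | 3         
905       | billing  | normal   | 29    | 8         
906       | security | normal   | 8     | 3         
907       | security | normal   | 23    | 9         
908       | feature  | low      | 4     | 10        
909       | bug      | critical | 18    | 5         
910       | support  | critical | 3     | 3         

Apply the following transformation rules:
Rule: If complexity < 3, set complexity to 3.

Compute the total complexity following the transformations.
57

Step 1: 1 records have complexity < 3
Step 2: These records originally summed to 1
Step 3: After setting to minimum: 1 × 3 = 3
Step 4: Unaffected records sum: 54
Step 5: Final sum = 3 + 54 = 57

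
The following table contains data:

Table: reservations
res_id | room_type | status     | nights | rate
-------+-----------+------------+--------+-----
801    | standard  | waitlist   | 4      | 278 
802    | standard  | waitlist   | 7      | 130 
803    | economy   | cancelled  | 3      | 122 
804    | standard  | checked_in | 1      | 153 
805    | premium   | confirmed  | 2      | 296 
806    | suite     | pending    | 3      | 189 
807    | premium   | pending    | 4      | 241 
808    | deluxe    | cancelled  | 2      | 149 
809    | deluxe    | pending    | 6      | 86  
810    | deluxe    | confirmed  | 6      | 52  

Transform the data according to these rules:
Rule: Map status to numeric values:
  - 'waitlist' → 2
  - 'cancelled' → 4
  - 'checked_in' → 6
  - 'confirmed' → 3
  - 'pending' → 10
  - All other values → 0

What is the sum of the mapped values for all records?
54

Step 1: Apply mapping to each record
Step 2: Count by status:
  'waitlist': 2 records × 2 = 4
  'cancelled': 2 records × 4 = 8
  'checked_in': 1 records × 6 = 6
  'confirmed': 2 records × 3 = 6
  'pending': 3 records × 10 = 30
Step 3: Sum all mapped values = 54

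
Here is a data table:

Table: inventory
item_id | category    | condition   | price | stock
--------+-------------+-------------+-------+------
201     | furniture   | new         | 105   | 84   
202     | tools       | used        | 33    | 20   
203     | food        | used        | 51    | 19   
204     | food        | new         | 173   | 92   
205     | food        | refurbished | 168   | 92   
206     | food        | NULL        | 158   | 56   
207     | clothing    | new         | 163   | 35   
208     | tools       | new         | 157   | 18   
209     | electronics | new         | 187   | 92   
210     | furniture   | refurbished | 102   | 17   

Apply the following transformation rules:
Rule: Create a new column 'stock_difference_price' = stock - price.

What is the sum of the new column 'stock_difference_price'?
-772

Step 1: For each record, compute stock - price
Example calculations:
  84 - 105 = -21
  20 - 33 = -13
  19 - 51 = -32
  ...
Step 2: Sum all derived values
Step 3: Total = -772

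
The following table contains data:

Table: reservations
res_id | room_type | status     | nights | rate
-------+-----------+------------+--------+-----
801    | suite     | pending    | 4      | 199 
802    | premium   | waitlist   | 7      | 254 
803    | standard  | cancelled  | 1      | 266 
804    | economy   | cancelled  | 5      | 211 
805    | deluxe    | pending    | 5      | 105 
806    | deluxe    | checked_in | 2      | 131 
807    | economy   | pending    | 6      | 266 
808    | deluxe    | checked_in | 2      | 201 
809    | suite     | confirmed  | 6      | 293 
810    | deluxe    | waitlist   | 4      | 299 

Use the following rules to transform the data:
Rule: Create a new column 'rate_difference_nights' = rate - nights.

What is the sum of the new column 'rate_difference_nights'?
2183

Step 1: For each record, compute rate - nights
Example calculations:
  199 - 4 = 195
  254 - 7 = 247
  266 - 1 = 265
  ...
Step 2: Sum all derived values
Step 3: Total = 2183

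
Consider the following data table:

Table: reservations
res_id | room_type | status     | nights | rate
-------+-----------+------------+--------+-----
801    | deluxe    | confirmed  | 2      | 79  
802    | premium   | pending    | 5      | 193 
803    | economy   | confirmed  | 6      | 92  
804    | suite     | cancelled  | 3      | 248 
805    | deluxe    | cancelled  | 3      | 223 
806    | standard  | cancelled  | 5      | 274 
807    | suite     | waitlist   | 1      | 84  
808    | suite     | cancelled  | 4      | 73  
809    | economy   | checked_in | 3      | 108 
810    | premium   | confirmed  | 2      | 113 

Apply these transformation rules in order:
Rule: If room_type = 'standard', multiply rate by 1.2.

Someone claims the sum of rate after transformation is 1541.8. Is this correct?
Yes, the result is correct.

Step 1: Calculate the correct sum after transformation
Step 2: Apply multiplier 1.2 to records where room_type = 'standard'
Step 3: Correct result = 1541.8
Step 4: Claimed result = 1541.8
Step 5: 1541.8 = 1541.8 ✓
Conclusion: The claimed result is correct.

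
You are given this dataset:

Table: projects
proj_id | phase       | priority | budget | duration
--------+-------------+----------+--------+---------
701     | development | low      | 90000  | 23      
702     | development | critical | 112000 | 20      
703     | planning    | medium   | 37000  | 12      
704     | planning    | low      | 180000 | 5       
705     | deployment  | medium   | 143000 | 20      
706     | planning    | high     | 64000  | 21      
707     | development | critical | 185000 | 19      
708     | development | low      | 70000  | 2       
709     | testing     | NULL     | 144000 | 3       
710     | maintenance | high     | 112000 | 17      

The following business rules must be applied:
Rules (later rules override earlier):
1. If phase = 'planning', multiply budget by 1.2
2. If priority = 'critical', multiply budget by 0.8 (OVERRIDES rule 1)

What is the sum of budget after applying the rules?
1133800.0

Step 1: Rule 2 takes priority for records with priority = 'critical'
  - 2 records: 297000 × 0.8 = 237600.0
Step 2: Rule 1 applies to remaining records with phase = 'planning'
  - 3 records: 281000 × 1.2 = 337200.0
Step 3: Other records unchanged: 559000
Step 4: Final sum = 237600.0 + 337200.0 + 559000 = 1133800.0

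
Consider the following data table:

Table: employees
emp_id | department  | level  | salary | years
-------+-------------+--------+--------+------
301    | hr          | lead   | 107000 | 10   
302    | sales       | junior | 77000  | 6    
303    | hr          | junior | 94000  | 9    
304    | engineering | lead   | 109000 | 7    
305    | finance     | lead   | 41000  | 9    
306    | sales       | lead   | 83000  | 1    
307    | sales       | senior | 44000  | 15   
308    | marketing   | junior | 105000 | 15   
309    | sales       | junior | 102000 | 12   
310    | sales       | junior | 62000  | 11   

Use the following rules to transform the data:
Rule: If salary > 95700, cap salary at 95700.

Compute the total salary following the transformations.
783800

Step 1: 4 records have salary > 95700
Step 2: These records originally summed to 423000
Step 3: After capping: 4 × 95700 = 382800
Step 4: Unaffected records sum: 401000
Step 5: Final sum = 382800 + 401000 = 783800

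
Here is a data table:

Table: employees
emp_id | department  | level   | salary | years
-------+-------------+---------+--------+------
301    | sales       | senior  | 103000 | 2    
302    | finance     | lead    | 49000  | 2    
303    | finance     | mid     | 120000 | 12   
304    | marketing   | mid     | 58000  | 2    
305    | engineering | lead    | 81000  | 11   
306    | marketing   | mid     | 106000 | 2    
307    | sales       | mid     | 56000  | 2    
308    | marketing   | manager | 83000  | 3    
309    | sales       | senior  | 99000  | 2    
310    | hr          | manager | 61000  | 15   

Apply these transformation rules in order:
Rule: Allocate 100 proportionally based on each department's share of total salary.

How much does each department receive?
engineering: 9.93, finance: 20.71, hr: 7.48, marketing: 30.27, sales: 31.62

Step 1: Calculate total salary = 816000
Step 2: Calculate each department's proportion:
  engineering: 81000/816000 = 9.93% → 9.93
  finance: 169000/816000 = 20.71% → 20.71
  hr: 61000/816000 = 7.48% → 7.48
  marketing: 247000/816000 = 30.27% → 30.27
  sales: 258000/816000 = 31.62% → 31.62
Step 3: Verify: sum of allocations ≈ 100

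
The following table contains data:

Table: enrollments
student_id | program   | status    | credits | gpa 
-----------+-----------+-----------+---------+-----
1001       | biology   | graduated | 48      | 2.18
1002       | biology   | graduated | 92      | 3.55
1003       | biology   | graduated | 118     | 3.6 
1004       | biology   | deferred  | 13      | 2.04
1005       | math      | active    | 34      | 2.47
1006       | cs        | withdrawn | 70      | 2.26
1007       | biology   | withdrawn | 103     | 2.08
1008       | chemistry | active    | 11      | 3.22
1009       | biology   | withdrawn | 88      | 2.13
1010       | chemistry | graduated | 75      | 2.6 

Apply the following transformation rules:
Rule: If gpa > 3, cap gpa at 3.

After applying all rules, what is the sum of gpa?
24.76

Step 1: 3 records have gpa > 3
Step 2: These records originally summed to 10.37
Step 3: After capping: 3 × 3 = 9
Step 4: Unaffected records sum: 15.76
Step 5: Final sum = 9 + 15.76 = 24.76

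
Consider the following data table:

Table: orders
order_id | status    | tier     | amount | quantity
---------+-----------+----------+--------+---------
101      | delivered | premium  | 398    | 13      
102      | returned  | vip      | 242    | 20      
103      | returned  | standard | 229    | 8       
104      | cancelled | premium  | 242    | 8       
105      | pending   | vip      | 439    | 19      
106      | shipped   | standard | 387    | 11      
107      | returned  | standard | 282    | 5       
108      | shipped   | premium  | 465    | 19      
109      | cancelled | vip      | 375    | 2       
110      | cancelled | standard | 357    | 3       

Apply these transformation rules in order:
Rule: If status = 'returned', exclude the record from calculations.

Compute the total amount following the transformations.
2663

Step 1: Identify records where status = 'returned'
Step 2: The excluded records sum to 753
Step 3: Original total amount = 3416
Step 4: Remaining total = 3416 - 753 = 2663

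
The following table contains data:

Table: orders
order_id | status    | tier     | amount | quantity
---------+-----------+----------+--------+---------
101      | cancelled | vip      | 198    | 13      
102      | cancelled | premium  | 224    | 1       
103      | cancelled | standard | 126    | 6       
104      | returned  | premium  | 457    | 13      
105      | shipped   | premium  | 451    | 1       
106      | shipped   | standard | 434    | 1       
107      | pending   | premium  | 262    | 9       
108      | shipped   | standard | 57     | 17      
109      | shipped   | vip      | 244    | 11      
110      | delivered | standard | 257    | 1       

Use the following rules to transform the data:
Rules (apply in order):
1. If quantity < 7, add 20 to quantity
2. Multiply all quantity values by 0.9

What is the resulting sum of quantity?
155.7

Step 1: Apply Rule 1 - Add 20 to records with quantity < 7
  - 5 records affected: 10 + (5 × 20) = 110
  - Unaffected records: 63
  - Sum after Rule 1: 173
Step 2: Apply Rule 2 - Multiply all by 0.9
  - 173 × 0.9 = 155.7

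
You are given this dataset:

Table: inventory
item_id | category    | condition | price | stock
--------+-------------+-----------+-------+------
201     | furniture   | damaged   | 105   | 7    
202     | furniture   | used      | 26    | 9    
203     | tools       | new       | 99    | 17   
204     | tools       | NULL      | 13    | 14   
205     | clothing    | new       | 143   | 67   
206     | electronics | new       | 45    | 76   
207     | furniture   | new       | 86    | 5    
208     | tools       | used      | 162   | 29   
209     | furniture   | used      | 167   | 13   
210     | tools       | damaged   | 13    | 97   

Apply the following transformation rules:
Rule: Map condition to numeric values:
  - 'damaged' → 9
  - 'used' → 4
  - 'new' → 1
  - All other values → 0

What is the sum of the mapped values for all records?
34

Step 1: Apply mapping to each record
Step 2: Count by status:
  'damaged': 2 records × 9 = 18
  'used': 3 records × 4 = 12
  'new': 4 records × 1 = 4
Step 3: Sum all mapped values = 34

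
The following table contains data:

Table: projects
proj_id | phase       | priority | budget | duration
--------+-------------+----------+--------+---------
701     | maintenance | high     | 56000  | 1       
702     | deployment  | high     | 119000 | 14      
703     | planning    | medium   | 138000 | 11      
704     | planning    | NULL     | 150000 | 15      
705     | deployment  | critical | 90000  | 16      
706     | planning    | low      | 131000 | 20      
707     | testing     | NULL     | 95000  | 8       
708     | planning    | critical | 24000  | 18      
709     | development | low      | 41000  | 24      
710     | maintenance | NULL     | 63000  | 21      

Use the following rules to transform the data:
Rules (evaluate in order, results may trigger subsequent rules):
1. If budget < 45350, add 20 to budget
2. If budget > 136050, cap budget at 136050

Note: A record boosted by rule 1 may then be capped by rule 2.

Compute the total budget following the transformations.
891140

Step 1: Apply rule 1 to records with budget < 45350
  - 2 records get bonus of 20
  - Of these, 0 records then exceed 136050 and get capped
Step 2: Apply rule 2 to records with budget > 136050
  - 2 records (original) are capped
Step 3: Calculate final sum = 891140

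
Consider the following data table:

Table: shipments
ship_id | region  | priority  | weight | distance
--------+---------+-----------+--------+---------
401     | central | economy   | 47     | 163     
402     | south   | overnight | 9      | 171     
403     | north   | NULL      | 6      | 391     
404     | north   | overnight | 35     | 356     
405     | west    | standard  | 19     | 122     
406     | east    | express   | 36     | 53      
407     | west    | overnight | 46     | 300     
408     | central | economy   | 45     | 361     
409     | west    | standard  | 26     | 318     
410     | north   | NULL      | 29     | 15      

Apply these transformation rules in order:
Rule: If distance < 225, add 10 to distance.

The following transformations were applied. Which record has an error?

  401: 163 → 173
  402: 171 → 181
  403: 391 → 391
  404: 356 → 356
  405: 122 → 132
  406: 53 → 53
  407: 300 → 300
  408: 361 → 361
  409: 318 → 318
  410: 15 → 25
Record 406 has an error. The correct transformed value should be 63, not 53.

Step 1: Check each record against the rule
Step 2: Record 406 has distance = 53
Step 3: Since 53 < 225, the bonus should have been applied
Step 4: Correct value = 63, but claimed value = 53
Conclusion: Record 406 has the error.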